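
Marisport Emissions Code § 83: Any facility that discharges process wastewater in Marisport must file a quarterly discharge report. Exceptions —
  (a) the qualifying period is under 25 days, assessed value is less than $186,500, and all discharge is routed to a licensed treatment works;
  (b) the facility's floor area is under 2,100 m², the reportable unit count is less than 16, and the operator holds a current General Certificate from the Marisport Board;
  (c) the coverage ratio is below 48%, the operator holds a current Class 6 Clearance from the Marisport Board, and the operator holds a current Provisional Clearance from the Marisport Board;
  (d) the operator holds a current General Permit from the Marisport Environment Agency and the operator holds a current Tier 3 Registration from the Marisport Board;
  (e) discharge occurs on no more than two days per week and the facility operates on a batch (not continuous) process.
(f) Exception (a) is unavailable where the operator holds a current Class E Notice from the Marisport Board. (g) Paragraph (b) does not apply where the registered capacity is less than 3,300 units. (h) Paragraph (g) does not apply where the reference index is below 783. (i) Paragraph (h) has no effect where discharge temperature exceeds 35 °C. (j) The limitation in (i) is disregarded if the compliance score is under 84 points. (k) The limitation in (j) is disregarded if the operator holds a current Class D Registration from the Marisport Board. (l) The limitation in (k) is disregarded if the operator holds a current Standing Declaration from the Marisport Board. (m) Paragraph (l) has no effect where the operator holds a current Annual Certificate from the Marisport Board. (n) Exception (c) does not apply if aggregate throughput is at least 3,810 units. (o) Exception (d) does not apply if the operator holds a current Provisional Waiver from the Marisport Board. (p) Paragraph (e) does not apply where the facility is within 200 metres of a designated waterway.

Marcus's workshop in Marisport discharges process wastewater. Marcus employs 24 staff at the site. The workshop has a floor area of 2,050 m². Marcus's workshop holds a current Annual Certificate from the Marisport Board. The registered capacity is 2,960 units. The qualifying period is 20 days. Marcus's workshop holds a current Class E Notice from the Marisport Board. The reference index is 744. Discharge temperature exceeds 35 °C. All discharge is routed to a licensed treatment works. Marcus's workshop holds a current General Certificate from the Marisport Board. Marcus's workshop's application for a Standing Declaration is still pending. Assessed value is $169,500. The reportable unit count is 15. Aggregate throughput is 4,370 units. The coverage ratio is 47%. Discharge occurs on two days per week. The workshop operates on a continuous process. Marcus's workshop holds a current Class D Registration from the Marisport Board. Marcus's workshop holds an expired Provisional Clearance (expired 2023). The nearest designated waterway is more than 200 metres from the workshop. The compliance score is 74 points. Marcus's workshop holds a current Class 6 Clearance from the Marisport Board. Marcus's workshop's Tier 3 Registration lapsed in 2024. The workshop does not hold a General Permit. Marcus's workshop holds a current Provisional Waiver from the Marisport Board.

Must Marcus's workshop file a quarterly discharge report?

Yes — Marcus's workshop must file a quarterly discharge report.

All of (a)'s requirements are met (the qualifying period is 20 days, under the 25 days limit; assessed value is $169,500, less than the $186,500 limit; discharge is routed to a licensed treatment works). Turning to paragraph (f): (f) operates — a current Class E Notice is held. Exception (a) does not apply.
Exception (b) is satisfied on its face — the facility's floor area is 2,050 m², under the 2,100 m² limit; the reportable unit count is 15, less than the 16 limit; a current General Certificate is held. However, paragraphs (g)–(m) must be considered: (g) operates against (b): the registered capacity is 2,960 units, less than the 3,300 units limit. (h) would limit (g) — the reference index is 744, below the 783 limit — but (i) sets (h) aside: (i) operates against (h): discharge temperature exceeds 35 °C. (j) would limit (i) — the compliance score is 74 points, under the 84 points limit — but (k) sets (j) aside: (k) operates against (j): a current Class D Registration is held. (l) is inapplicable (there is no Standing Declaration in force), so (k) stands. So (b) is unavailable.
Exception (c) does not apply: the Provisional Clearance is not current.
Exception (d) requires that the operator holds a current General Permit from the Marisport Environment Agency; but no General Permit is held, so (d) is unavailable.
Exception (e) fails — the facility operates on a continuous process.
No exception applies. The general rule governs.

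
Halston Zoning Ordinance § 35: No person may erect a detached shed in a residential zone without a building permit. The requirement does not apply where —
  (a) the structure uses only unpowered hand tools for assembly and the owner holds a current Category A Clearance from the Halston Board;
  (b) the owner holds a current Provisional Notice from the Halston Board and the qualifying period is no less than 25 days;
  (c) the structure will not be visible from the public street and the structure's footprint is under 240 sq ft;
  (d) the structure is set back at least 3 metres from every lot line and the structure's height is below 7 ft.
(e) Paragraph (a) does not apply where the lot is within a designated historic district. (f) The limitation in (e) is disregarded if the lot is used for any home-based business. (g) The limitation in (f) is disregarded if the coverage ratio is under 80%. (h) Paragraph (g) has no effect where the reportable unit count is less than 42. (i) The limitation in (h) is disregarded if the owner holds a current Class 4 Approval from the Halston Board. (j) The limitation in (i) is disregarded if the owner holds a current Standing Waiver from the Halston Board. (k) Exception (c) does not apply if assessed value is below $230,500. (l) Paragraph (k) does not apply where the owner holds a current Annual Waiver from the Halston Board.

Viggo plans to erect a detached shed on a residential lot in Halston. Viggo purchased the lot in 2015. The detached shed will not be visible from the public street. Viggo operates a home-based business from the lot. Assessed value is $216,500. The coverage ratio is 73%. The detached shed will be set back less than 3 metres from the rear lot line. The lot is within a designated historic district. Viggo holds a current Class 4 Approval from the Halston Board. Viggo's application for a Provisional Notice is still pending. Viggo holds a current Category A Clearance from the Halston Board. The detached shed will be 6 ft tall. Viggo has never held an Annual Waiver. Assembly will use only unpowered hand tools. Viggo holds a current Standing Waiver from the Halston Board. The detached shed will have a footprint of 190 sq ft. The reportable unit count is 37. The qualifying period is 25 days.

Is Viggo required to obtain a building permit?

No — exception (a) applies; Viggo does not need a building permit.

Exception (a) is satisfied on its face — assembly uses only hand tools; a current Category A Clearance is held. As to paragraphs (e)–(j): (e) is triggered (the lot is in a historic district), but is itself disapplied by (f): (f) operates against (e): a home-based business operates on the lot. (g) operates (the coverage ratio is 73%, under the 80% limit), but is itself disapplied by (h): (h) applies — the reportable unit count is 37, less than the 42 limit. (i) is engaged (a current Class 4 Approval is held), but is set aside by (j): (j) applies — a current Standing Waiver is held. Exception (a) stands.
Exception (b) requires that the owner holds a current Provisional Notice from the Halston Board; but no current Provisional Notice is held, so (b) is unavailable.
Exception (c) is satisfied on its face — the structure will not be visible from the street; the structure's footprint is 190 sq ft, under the 240 sq ft limit. But: (k) is triggered — assessed value is $216,500, below the $230,500 limit. (l), which would lift (k), does not operate here — there is no Annual Waiver in force. (c) is therefore removed.
Exception (d) fails — the rear setback is under 3 m.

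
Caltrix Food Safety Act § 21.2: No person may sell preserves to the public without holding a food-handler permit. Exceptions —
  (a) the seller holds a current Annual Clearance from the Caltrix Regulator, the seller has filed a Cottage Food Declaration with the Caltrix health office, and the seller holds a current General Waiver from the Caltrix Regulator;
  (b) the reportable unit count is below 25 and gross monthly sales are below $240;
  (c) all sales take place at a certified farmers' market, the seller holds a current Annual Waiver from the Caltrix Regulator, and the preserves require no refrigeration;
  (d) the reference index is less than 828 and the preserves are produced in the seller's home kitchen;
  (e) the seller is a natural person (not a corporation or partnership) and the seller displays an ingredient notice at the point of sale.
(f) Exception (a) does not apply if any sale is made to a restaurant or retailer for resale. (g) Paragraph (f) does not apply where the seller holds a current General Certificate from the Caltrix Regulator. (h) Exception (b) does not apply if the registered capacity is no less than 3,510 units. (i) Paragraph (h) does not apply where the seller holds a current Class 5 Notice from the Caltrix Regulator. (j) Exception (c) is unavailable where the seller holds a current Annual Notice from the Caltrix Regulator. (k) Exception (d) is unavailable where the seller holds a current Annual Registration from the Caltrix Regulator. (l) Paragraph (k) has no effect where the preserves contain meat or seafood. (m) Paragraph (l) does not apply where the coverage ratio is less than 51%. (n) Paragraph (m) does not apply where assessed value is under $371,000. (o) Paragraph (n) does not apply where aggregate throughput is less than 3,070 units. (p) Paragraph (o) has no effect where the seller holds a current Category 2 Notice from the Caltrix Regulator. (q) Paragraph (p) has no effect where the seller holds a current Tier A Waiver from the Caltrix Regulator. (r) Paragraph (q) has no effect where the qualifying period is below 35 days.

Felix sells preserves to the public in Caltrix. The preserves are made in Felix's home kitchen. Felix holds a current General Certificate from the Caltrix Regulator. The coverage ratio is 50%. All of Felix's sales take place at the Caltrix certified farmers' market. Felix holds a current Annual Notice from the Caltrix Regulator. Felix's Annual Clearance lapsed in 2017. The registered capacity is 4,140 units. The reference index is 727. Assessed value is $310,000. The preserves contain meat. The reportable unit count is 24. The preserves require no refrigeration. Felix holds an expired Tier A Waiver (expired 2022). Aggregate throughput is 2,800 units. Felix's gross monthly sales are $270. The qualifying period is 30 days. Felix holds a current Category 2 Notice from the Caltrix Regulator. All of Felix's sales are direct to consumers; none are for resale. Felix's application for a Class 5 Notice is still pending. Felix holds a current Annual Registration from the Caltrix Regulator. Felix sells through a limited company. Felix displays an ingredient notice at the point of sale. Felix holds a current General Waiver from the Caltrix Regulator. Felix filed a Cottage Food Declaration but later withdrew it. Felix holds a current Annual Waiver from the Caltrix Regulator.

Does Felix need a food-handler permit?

Exception (a) does not apply: the Annual Clearance is not current.
Exception (b) requires that gross monthly sales are below $240; but gross monthly sales are $270, not below $240, so (b) is unavailable.
Exception (c) is satisfied on its face — all sales are at a certified farmers' market; a current Annual Waiver is held; the preserves are shelf-stable. But applying paragraph (j): (j) applies — a current Annual Notice is held. So (c) is unavailable.
All of (d)'s requirements are met (the reference index is 727, less than the 828 limit; the preserves are home-kitchen produced). Under paragraphs (k)–(r): (k) would limit (d) — a current Annual Registration is held — but (l) sets (k) aside: (l) is triggered — the preserves contain meat. (m) is engaged (the coverage ratio is 50%, less than the 51% limit), but is overridden by (n): (n) operates against (m): assessed value is $310,000, under the $371,000 limit. (o) is engaged (aggregate throughput is 2,800 units, less than the 3,070 units limit), but is itself disapplied by (p): (p) is triggered — a current Category 2 Notice is held. (q), which would lift (p), is not triggered — there is no Tier A Waiver in force. Exception (d) stands.
Exception (e) requires that the seller is a natural person (not a corporation or partnership); but the seller operates through a limited company, so (e) is unavailable.

No — exception (d) applies; Felix is not required to hold a food-handler permit.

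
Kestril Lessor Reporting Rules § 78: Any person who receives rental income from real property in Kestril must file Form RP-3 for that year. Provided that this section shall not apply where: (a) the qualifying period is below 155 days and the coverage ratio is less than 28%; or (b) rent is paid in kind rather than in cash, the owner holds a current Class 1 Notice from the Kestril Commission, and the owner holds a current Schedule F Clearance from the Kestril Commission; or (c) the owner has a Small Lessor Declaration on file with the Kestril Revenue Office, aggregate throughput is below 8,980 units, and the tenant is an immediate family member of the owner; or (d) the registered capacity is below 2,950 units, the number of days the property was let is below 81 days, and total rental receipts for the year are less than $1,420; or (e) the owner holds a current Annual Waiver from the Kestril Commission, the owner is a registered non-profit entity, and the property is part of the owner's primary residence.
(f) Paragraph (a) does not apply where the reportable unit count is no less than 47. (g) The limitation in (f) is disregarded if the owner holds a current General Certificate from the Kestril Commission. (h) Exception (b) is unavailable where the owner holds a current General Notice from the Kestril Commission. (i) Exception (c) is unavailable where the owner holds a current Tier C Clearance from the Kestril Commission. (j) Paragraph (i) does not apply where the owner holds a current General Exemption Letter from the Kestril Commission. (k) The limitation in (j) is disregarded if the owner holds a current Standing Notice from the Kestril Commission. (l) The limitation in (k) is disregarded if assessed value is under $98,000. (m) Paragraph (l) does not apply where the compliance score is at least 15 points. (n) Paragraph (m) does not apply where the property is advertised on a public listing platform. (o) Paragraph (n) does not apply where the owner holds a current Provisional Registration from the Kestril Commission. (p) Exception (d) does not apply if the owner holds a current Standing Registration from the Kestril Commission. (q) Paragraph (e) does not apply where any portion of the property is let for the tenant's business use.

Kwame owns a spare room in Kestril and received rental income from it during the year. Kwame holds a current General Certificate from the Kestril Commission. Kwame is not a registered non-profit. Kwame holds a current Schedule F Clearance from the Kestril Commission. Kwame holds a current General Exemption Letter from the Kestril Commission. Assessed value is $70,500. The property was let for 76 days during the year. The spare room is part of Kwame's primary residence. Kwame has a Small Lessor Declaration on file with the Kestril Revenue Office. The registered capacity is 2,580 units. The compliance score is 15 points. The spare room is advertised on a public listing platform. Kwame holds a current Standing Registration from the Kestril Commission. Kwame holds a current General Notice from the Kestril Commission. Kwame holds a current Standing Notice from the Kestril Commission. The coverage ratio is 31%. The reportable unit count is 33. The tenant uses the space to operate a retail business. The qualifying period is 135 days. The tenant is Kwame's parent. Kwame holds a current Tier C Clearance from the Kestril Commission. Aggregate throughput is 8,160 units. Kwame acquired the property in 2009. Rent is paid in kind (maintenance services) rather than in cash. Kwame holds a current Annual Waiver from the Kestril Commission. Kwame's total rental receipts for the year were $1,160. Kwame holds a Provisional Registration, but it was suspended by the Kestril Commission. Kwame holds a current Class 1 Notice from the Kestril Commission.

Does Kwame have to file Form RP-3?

Exception (a) requires that the coverage ratio is less than 28%; but the coverage ratio is 31%, not less than 28%, so (a) is unavailable.
Exception (b)'s conditions are all satisfied: rent is paid in kind; a current Class 1 Notice is held; a current Schedule F Clearance is held. Turning to paragraph (h): (h) operates against (b): a current General Notice is held. Exception (b) does not apply.
Exception (c): a Small Lessor Declaration is on file; aggregate throughput is 8,160 units, below the 8,980 units limit; the tenant is an immediate family member — every condition holds. As to paragraphs (i)–(o): (i) would limit (c) — a current Tier C Clearance is held — but (j) sets (i) aside: (j) operates against (i): a current General Exemption Letter is held. (k) operates (a current Standing Notice is held), but yields to (l): (l) operates against (k): assessed value is $70,500, under the $98,000 limit. (m) is triggered (the compliance score is 15 points, meeting the 15 points threshold), but yields to (n): (n) operates against (m): the property is publicly advertised. (o), which would lift (n), is inapplicable — no current Provisional Registration is held. (c) remains available.
All of (d)'s requirements are met (the registered capacity is 2,580 units, below the 2,950 units limit; the number of days the property was let is 76 days, below the 81 days limit; total rental receipts for the year are $1,160, less than the $1,420 limit). However, paragraph (p) must be considered: (p) is engaged — a current Standing Registration is held. Exception (d) does not apply.
Exception (e) does not apply: Kwame is not a registered non-profit.

No — exception (c) applies; Kwame is not required to file Form RP-3.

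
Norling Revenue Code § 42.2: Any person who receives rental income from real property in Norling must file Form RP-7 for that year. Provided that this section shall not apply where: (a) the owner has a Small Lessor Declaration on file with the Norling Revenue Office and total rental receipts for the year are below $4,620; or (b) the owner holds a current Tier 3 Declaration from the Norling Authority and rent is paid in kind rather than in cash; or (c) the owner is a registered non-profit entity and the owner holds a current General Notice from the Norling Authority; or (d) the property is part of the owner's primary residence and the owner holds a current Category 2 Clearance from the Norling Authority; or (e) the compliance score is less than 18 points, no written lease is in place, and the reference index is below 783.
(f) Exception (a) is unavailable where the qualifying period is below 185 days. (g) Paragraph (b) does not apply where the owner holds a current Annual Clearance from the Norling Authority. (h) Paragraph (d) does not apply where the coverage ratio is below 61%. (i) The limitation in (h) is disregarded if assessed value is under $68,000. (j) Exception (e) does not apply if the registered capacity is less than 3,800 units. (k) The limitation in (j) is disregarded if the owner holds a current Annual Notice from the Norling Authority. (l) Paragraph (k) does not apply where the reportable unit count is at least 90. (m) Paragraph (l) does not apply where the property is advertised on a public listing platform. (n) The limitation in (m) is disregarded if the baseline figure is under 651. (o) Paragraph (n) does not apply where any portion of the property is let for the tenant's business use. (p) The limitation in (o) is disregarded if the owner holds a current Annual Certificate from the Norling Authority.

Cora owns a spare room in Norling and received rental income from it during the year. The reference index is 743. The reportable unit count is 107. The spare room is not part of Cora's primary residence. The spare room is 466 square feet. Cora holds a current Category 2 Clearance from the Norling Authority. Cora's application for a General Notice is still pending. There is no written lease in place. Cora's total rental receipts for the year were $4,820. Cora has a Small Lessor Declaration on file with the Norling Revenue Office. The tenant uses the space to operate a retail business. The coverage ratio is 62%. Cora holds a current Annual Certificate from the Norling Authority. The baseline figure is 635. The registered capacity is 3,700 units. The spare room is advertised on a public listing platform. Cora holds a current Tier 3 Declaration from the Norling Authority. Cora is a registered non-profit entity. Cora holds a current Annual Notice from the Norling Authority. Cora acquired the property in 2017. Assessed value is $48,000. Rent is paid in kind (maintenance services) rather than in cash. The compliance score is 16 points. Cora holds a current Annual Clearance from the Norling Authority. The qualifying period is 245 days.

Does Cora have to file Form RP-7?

Yes — Cora must file Form RP-7.

Exception (a) requires that total rental receipts for the year are below $4,620; but total rental receipts for the year are $4,820, not below $4,620, so (a) is unavailable.
All of (b)'s requirements are met (a current Tier 3 Declaration is held; rent is paid in kind). Turning to paragraph (g): (g) operates against (b): a current Annual Clearance is held. Exception (b) does not apply.
Exception (c) requires that the owner holds a current General Notice from the Norling Authority; but the General Notice is not current, so (c) is unavailable.
Exception (d) does not apply: the spare room is not part of the primary residence.
All of (e)'s requirements are met (the compliance score is 16 points, less than the 18 points limit; there is no written lease; the reference index is 743, below the 783 limit). Turning to paragraphs (j)–(p): (j) operates against (e): the registered capacity is 3,700 units, less than the 3,800 units limit. (k) would limit (j) — a current Annual Notice is held — but (l) sets (k) aside: (l) operates against (k): the reportable unit count is 107, meeting the 90 threshold. (m) would limit (l) — the property is publicly advertised — but (n) sets (m) aside: (n) operates against (m): the baseline figure is 635, under the 651 limit. (o) operates (the space is let for business use), but yields to (p): (p) is engaged — a current Annual Certificate is held. Exception (e) does not apply.
No exception displaces § 42.2.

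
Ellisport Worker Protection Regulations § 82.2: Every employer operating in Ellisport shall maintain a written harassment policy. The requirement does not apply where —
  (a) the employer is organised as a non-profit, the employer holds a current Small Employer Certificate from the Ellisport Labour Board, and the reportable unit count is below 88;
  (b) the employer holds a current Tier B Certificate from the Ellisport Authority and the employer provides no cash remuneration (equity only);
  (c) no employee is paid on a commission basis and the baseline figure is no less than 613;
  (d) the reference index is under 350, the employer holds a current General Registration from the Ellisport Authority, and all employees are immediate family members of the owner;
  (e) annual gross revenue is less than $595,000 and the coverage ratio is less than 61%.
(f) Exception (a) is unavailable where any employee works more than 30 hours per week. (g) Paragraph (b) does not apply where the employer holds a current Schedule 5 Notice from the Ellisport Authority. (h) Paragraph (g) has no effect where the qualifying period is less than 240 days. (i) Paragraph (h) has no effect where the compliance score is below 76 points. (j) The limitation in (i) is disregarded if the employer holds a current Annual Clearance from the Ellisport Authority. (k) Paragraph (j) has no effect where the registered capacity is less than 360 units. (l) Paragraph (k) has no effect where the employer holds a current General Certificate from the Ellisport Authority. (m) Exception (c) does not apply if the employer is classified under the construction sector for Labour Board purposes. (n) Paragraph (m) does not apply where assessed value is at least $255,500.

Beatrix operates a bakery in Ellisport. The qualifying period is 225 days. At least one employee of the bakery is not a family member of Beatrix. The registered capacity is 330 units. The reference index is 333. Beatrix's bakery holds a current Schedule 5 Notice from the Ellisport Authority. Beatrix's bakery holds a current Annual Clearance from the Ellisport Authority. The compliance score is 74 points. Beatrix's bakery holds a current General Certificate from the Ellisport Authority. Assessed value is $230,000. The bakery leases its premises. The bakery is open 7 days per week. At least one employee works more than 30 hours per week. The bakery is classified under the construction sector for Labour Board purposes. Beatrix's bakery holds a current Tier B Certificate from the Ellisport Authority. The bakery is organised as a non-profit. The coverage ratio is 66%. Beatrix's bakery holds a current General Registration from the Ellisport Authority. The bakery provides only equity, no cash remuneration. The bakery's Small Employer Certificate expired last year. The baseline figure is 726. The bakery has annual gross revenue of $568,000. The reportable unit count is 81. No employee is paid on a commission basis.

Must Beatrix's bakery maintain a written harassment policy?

No — exception (b) applies; Beatrix's bakery is not required to maintain a written harassment policy.

Exception (a) fails — the Small Employer Certificate has expired.
All of (b)'s requirements are met (a current Tier B Certificate is held; remuneration is equity-only). Under paragraphs (g)–(l): (g) applies (a current Schedule 5 Notice is held), but is set aside by (h): (h) applies — the qualifying period is 225 days, less than the 240 days limit. (i) is triggered (the compliance score is 74 points, below the 76 points limit), but is overridden by (j): (j) is triggered — a current Annual Clearance is held. (k) is triggered (the registered capacity is 330 units, less than the 360 units limit), but yields to (l): (l) is engaged — a current General Certificate is held. Exception (b) stands.
Exception (c): no employee is paid on commission; the baseline figure is 726, meeting the 613 threshold — every condition holds. However, paragraphs (m)–(n) must be considered: (m) operates against (c): the bakery is classified under the construction sector. (n) is inapplicable (assessed value is $230,000, short of $255,500), so (m) stands. (c) is therefore removed.
Exception (d) requires that all employees are immediate family members of the owner; but at least one employee is not a family member, so (d) is unavailable.
Exception (e) fails — the coverage ratio is 66%, not less than 61%.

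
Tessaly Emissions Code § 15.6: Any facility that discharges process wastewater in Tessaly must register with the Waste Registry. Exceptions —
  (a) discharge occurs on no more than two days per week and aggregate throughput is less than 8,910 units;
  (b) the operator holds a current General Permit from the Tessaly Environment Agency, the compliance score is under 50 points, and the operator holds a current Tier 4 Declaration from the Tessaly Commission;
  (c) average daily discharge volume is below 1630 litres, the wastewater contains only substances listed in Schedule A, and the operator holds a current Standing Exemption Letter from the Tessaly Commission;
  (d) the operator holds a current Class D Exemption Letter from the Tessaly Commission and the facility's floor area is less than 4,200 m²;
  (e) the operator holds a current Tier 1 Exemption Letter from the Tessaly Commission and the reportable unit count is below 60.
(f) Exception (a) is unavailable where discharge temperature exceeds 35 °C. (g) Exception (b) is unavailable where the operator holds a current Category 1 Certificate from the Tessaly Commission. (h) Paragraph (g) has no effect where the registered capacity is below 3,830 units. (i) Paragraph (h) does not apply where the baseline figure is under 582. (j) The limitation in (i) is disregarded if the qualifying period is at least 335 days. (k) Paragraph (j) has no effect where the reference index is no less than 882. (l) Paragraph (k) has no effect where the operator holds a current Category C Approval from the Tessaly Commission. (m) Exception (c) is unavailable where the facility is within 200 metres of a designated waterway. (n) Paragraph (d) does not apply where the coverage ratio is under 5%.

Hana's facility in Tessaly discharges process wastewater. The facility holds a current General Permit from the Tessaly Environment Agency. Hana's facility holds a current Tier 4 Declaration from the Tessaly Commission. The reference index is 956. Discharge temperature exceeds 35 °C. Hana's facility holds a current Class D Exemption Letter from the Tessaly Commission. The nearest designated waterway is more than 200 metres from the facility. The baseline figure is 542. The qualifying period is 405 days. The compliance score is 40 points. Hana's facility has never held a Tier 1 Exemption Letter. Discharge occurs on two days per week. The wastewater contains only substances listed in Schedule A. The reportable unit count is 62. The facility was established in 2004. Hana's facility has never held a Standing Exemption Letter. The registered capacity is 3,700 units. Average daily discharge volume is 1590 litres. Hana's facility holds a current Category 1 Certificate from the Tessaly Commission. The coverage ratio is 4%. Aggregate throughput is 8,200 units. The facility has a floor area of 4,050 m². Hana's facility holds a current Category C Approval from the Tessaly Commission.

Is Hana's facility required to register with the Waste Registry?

Exception (a)'s conditions are all satisfied: discharge occurs on no more than two days per week; aggregate throughput is 8,200 units, less than the 8,910 units limit. However, paragraph (f) must be considered: (f) operates against (a): discharge temperature exceeds 35 °C. So (a) is unavailable.
All of (b)'s requirements are met (a current General Permit is held; the compliance score is 40 points, under the 50 points limit; a current Tier 4 Declaration is held). As to paragraphs (g)–(l): (g) would limit (b) — a current Category 1 Certificate is held — but (h) sets (g) aside: (h) is engaged — the registered capacity is 3,700 units, below the 3,830 units limit. (i) would limit (h) — the baseline figure is 542, under the 582 limit — but (j) sets (i) aside: (j) operates against (i): the qualifying period is 405 days, meeting the 335 days threshold. (k) is triggered (the reference index is 956, meeting the 882 threshold), but is displaced by (l): (l) operates — a current Category C Approval is held. Exception (b) stands.
Exception (c) fails — no current Standing Exemption Letter is held.
Exception (d)'s conditions are all satisfied: a current Class D Exemption Letter is held; the facility's floor area is 4,050 m², less than the 4,200 m² limit. Turning to paragraph (n): (n) operates against (d): the coverage ratio is 4%, under the 5% limit. Exception (d) does not apply.
Exception (e) does not apply: no current Tier 1 Exemption Letter is held.

No — exception (b) applies; Hana's facility is not required to register with the Waste Registry.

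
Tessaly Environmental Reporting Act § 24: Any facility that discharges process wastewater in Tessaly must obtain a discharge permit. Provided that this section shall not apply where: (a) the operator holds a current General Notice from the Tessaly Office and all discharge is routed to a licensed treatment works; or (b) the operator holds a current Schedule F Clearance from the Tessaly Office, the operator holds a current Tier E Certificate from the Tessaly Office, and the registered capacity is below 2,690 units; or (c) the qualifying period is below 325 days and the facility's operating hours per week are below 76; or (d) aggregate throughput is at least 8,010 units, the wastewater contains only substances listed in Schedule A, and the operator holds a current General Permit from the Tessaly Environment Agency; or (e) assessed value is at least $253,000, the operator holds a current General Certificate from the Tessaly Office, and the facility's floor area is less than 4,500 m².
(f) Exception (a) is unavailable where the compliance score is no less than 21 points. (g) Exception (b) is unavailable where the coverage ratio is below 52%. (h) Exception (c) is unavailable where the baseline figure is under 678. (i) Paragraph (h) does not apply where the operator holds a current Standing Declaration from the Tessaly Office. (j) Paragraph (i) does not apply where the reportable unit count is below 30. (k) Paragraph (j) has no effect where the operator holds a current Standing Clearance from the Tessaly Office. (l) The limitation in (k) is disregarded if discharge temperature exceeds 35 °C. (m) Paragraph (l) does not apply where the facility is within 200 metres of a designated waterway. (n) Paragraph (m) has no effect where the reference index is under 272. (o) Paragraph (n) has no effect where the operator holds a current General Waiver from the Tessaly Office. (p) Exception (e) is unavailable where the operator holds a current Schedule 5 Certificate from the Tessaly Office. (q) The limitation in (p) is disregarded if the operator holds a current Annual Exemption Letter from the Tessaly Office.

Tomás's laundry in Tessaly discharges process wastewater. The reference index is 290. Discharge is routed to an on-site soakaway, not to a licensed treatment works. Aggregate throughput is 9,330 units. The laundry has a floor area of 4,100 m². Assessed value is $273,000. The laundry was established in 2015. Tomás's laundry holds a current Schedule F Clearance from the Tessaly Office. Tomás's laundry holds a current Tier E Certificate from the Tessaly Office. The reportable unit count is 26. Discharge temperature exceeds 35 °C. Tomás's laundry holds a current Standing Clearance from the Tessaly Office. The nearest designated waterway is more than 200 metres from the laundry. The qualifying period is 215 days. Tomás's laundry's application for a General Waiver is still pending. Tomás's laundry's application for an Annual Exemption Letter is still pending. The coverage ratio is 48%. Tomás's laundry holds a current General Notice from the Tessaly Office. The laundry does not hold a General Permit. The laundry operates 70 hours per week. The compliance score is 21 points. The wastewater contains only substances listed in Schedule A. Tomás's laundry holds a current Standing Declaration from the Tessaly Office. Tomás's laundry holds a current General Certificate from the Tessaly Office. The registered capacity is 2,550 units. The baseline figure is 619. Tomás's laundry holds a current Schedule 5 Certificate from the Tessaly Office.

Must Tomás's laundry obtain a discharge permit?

Yes — Tomás's laundry must obtain a discharge permit.

Exception (a) does not apply: discharge is not routed to a licensed treatment works.
Exception (b)'s conditions are all satisfied: a current Schedule F Clearance is held; a current Tier E Certificate is held; the registered capacity is 2,550 units, below the 2,690 units limit. However, paragraph (g) must be considered: (g) operates against (b): the coverage ratio is 48%, below the 52% limit. So (b) is unavailable.
Exception (c)'s conditions are all satisfied: the qualifying period is 215 days, below the 325 days limit; the facility's operating hours per week are 70, below the 76 limit. Turning to paragraphs (h)–(o): (h) operates against (c): the baseline figure is 619, under the 678 limit. (i) applies (a current Standing Declaration is held), but is overridden by (j): (j) operates against (i): the reportable unit count is 26, below the 30 limit. (k) is engaged (a current Standing Clearance is held), but is displaced by (l): (l) operates against (k): discharge temperature exceeds 35 °C. (m) is inapplicable (the laundry is more than 200 m from any designated waterway), so (l) stands. So (c) is unavailable.
Exception (d) requires that the operator holds a current General Permit from the Tessaly Environment Agency; but no General Permit is held, so (d) is unavailable.
All of (e)'s requirements are met (assessed value is $273,000, meeting the $253,000 threshold; a current General Certificate is held; the facility's floor area is 4,100 m², less than the 4,500 m² limit). Turning to paragraphs (p)–(q): (p) applies — a current Schedule 5 Certificate is held. (q) does not operate here (no current Annual Exemption Letter is held), so (p) stands. So (e) is unavailable.
None of the exceptions is available; § 24 applies in full.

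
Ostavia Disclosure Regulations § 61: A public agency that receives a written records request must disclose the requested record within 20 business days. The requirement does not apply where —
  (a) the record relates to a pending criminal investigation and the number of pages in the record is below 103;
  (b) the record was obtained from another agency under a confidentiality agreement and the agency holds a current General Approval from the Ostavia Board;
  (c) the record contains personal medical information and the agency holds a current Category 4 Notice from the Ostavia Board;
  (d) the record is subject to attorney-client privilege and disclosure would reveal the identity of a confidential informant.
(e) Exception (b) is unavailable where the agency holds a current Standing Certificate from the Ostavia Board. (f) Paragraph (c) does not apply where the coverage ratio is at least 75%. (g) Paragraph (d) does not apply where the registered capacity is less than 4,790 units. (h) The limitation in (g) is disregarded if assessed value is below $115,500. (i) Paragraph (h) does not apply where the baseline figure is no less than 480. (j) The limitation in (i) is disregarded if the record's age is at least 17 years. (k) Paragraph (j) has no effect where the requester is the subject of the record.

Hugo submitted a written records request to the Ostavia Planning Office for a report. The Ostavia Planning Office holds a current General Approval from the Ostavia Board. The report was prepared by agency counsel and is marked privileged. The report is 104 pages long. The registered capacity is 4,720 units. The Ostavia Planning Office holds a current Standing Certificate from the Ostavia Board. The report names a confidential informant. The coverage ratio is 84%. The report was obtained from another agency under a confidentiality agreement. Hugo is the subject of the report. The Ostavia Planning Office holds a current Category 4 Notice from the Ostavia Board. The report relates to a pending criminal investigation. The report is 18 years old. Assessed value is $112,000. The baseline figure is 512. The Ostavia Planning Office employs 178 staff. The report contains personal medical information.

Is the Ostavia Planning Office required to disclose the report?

Exception (a) fails — the number of pages in the record is 104, not below 103.
Exception (b) is satisfied on its face — the report was obtained under a confidentiality agreement; a current General Approval is held. But applying paragraph (e): (e) operates against (b): a current Standing Certificate is held. (b) is therefore removed.
All of (c)'s requirements are met (the report contains personal medical information; a current Category 4 Notice is held). However, paragraph (f) must be considered: (f) operates against (c): the coverage ratio is 84%, meeting the 75% threshold. (c) is therefore removed.
All of (d)'s requirements are met (the report is privileged; the report names a confidential informant). But: (g) operates against (d): the registered capacity is 4,720 units, less than the 4,790 units limit. (h) would limit (g) — assessed value is $112,000, below the $115,500 limit — but (i) sets (h) aside: (i) operates against (h): the baseline figure is 512, meeting the 480 threshold. (j) would limit (i) — the record's age is 18 years, meeting the 17 years threshold — but (k) sets (j) aside: (k) applies — Hugo is the subject of the report. So (d) is unavailable.
No exception is made out. the Ostavia Planning Office falls within the general rule.

Yes — the Ostavia Planning Office must disclose the report.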